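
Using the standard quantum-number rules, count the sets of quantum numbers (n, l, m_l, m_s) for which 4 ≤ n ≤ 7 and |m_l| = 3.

40

Treat each shell separately and count matching orbitals:
n=4 → 2; n=5 → 4; n=6 → 6; n=7 → 8.
Orbitals: 2 + 4 + 6 + 8 = 20. Including both spin states (m_s = ±1/2) gives 2 × 20 = 40 states.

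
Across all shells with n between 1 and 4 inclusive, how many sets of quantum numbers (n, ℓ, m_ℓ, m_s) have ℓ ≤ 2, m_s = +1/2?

Go shell by shell, enumerating (ℓ, m_ℓ) with ℓ ≤ 2:
n=1 → 1; n=2 → 4; n=3 → 9; n=4 → 9.
Orbitals: 1 + 4 + 9 + 9 = 23. With m_s fixed to +1/2 there is one state per orbital, so 23 states.

23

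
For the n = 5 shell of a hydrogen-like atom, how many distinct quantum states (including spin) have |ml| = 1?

Go through l = 0, …, 4 (the values permitted for n = 5).
The (l, ml) pairs meeting |ml| = 1 give: l=1 → 2; l=2 → 2; l=3 → 2; l=4 → 2.
Orbitals: 2 + 2 + 2 + 2 = 8. Each orbital carries two spin states, so 8 × 2 = 16 states.

16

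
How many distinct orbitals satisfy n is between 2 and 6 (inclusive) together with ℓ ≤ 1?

Count contributing orbitals for each principal shell:
n=2 → 4; n=3 → 4; n=4 → 4; n=5 → 4; n=6 → 4.
Total orbitals: 4 + 4 + 4 + 4 + 4 = 20.

20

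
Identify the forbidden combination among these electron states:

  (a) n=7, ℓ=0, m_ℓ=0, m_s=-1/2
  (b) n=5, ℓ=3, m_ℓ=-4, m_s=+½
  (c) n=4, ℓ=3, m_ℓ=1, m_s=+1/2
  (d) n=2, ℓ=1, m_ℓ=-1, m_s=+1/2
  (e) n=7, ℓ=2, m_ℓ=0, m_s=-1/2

(b)

(b) has |m_ℓ| = 4 > ℓ = 3, violating −ℓ ≤ m_ℓ ≤ ℓ.
The remaining sets (a), (c), (d), (e) satisfy all four rules.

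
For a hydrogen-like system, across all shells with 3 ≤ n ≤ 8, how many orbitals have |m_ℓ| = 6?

6

Work shell by shell — for each n, count the (ℓ, m_ℓ) pairs that satisfy |m_ℓ| = 6:
n=7 → 2; n=8 → 4.
Total orbitals: 2 + 4 = 6.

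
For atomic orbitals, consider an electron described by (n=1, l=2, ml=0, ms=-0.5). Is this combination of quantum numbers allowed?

The orbital quantum number must satisfy 0 ≤ l ≤ n−1. With n = 1 the allowed l values are 0, so l = 2 is out of range.

Not allowed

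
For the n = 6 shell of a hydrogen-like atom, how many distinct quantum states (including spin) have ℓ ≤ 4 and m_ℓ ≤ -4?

2

For n = 6, ℓ ranges over 0 … 5.
Orbitals with ℓ ≤ 4 and m_ℓ ≤ -4, by ℓ: ℓ=4 → 1.
Orbitals: 1. Each orbital carries two spin states, so 1 × 2 = 2 states.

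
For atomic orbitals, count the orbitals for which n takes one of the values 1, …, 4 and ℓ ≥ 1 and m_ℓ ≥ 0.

For each n in the range, tally the orbitals obeying ℓ ≥ 1 and m_ℓ ≥ 0:
n=2 → 2; n=3 → 5; n=4 → 9.
Total orbitals: 2 + 5 + 9 = 16.

16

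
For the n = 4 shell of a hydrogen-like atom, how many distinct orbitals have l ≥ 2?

12

Orbitals with l ≥ 2, by l: l=2 → 5; l=3 → 7.
Total orbitals: 5 + 7 = 12.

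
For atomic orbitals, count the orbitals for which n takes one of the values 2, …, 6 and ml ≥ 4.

Per-shell orbital counts meeting the constraint:
n=5 → 1; n=6 → 3.
Total orbitals: 1 + 3 = 4.

4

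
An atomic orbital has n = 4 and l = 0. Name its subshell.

l = 0 corresponds to the letter 's', so the subshell is 4s.

4s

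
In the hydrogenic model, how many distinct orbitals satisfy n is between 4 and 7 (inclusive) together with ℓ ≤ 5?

113

For each n in the range, tally the orbitals obeying ℓ ≤ 5:
n=4 → 16; n=5 → 25; n=6 → 36; n=7 → 36.
Total orbitals: 16 + 25 + 36 + 36 = 113.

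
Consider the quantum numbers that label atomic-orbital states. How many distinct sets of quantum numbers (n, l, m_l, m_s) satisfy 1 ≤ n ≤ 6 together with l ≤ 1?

Work shell by shell — for each n, count the (l, m_l) pairs that satisfy l ≤ 1:
n=1 → 1; n=2 → 4; n=3 → 4; n=4 → 4; n=5 → 4; n=6 → 4.
Orbitals: 1 + 4 + 4 + 4 + 4 + 4 = 21. Including both spin states (m_s = ±1/2) gives 2 × 21 = 42 states.

42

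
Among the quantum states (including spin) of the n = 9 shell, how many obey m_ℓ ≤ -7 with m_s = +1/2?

3

The n = 9 shell has ℓ = 0 through 8; check each.
Contributions: ℓ=7 → 1; ℓ=8 → 2.
Orbitals: 1 + 2 = 3. With m_s fixed to a single value there is one state per orbital, giving 3 states.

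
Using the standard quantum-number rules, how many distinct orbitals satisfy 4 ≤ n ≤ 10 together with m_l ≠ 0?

Count contributing orbitals for each principal shell:
n=4 → 12; n=5 → 20; n=6 → 30; n=7 → 42; n=8 → 56; n=9 → 72; n=10 → 90.
Total orbitals: 12 + 20 + 30 + 42 + 56 + 72 + 90 = 322.

322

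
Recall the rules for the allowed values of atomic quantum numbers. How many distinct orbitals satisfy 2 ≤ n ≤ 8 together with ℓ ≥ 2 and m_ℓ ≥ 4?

20

Treat each shell separately and count matching orbitals:
n=5 → 1; n=6 → 3; n=7 → 6; n=8 → 10.
Total orbitals: 1 + 3 + 6 + 10 = 20.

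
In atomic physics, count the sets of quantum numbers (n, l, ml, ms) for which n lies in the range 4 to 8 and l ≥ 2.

Per-shell orbital counts meeting the constraint:
n=4 → 12; n=5 → 21; n=6 → 32; n=7 → 45; n=8 → 60.
Orbitals: 12 + 21 + 32 + 45 + 60 = 170. Including both spin states (ms = ±1/2) gives 2 × 170 = 340 states.

340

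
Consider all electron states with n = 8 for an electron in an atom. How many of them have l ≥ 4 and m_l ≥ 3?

With n = 8 the allowed l are 0, 1, …, 7.
Contributions: l=4 → 2; l=5 → 3; l=6 → 4; l=7 → 5.
Orbitals: 2 + 3 + 4 + 5 = 14. Each orbital carries two spin states, so 14 × 2 = 28 states.

28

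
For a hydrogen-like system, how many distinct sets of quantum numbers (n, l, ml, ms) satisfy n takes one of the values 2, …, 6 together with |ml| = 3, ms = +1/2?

12

Work shell by shell — for each n, count the (l, ml) pairs that satisfy |ml| = 3:
n=4 → 2; n=5 → 4; n=6 → 6.
Orbitals: 2 + 4 + 6 = 12. With ms fixed to +1/2 there is one state per orbital, so 12 states.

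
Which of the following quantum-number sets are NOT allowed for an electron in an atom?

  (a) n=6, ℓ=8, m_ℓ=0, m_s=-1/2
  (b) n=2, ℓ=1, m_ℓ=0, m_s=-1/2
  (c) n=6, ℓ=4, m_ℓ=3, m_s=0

(a) has ℓ = 8 ≥ n = 6, violating 0 ≤ ℓ ≤ n−1.
(c) has m_s = 0, but an electron's spin must be ±1/2.
The remaining set (b) satisfies all four rules.

(a) and (c)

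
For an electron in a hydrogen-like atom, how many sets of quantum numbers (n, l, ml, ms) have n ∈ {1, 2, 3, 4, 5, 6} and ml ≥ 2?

Treat each shell separately and count matching orbitals:
n=3 → 1; n=4 → 3; n=5 → 6; n=6 → 10.
Orbitals: 1 + 3 + 6 + 10 = 20. Including both spin states (ms = ±1/2) gives 2 × 20 = 40 states.

40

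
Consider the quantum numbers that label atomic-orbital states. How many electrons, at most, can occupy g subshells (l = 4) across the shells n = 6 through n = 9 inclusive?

72

A g subshell (l = 4) exists for every n ≥ 5, so shells n = 6, 7, 8, 9 each contribute one — 4 subshells.
Since each g subshell holds 2(2·4+1) = 18 electrons, the total is 4 × 18 = 72.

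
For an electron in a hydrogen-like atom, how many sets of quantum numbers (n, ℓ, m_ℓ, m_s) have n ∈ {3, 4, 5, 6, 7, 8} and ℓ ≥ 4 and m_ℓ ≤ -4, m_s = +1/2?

20

Work shell by shell — for each n, count the (ℓ, m_ℓ) pairs that satisfy ℓ ≥ 4 and m_ℓ ≤ -4:
n=5 → 1; n=6 → 3; n=7 → 6; n=8 → 10.
Orbitals: 1 + 3 + 6 + 10 = 20. With m_s fixed to +1/2 there is one state per orbital, so 20 states.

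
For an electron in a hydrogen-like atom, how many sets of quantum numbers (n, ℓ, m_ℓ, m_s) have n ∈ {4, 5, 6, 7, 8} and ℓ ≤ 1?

40

Go shell by shell, enumerating (ℓ, m_ℓ) with ℓ ≤ 1:
n=4 → 4; n=5 → 4; n=6 → 4; n=7 → 4; n=8 → 4.
Orbitals: 4 + 4 + 4 + 4 + 4 = 20. Including both spin states (m_s = ±1/2) gives 2 × 20 = 40 states.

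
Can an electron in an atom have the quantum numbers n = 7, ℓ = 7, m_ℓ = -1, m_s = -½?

No

The orbital quantum number must satisfy 0 ≤ ℓ ≤ n−1. With n = 7 the allowed ℓ values are 0, 1, 2, 3, 4, 5, 6, so ℓ = 7 is out of range.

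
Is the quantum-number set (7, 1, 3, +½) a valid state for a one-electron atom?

Not allowed

The magnetic quantum number must satisfy −l ≤ ml ≤ l. With l = 1, ml can only be -1, 0, 1, so ml = 3 is forbidden.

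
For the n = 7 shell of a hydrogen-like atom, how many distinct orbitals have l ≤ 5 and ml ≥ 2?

10

With n = 7 the allowed l are 0, 1, …, 6.
The (l, ml) pairs meeting l ≤ 5 and ml ≥ 2 give: l=2 → 1; l=3 → 2; l=4 → 3; l=5 → 4.
Total orbitals: 1 + 2 + 3 + 4 = 10.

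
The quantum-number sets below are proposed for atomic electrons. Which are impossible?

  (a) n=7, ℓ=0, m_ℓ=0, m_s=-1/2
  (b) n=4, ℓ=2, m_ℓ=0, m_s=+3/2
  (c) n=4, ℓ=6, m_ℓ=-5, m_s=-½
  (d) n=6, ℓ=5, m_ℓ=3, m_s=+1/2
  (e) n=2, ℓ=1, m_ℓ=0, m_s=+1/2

(b) and (c)

(b) has m_s = +3/2, but an electron's spin must be ±1/2.
(c) has ℓ = 6 ≥ n = 4, violating 0 ≤ ℓ ≤ n−1.
The remaining sets (a), (d), (e) satisfy all four rules.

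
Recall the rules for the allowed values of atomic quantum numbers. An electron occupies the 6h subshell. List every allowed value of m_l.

-5, -4, -3, -2, -1, 0, 1, 2, 3, 4, 5

The 6h subshell has l = 5, and m_l takes every integer from −l to +l. With l = 5 that gives the 11 values -5, -4, -3, -2, -1, 0, 1, 2, 3, 4, 5.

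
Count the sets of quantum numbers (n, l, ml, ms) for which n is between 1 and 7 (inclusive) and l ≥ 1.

266

Work shell by shell — for each n, count the (l, ml) pairs that satisfy l ≥ 1:
n=2 → 3; n=3 → 8; n=4 → 15; n=5 → 24; n=6 → 35; n=7 → 48.
Orbitals: 3 + 8 + 15 + 24 + 35 + 48 = 133. Including both spin states (ms = ±1/2) gives 2 × 133 = 266 states.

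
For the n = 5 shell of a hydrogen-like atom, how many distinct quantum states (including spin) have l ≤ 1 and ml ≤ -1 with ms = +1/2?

1

Contributions: l=1 → 1.
Orbitals: 1. With ms fixed to a single value there is one state per orbital, giving 1 state.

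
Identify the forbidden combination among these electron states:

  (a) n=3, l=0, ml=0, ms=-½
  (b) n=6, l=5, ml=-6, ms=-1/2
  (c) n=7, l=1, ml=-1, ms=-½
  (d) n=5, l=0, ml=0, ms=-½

(b) has |ml| = 6 > l = 5, violating −l ≤ ml ≤ l.
The remaining sets (a), (c), (d) satisfy all four rules.

(b)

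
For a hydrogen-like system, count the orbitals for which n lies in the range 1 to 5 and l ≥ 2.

38

Count contributing orbitals for each principal shell:
n=3 → 5; n=4 → 12; n=5 → 21.
Total orbitals: 5 + 12 + 21 = 38.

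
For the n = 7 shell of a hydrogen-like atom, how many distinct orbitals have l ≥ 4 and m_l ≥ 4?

Per l-value: l=4 → 1; l=5 → 2; l=6 → 3.
Total orbitals: 1 + 2 + 3 = 6.

6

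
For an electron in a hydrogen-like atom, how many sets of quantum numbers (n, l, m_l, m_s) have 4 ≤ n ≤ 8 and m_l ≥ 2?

Go shell by shell, enumerating (l, m_l) with m_l ≥ 2:
n=4 → 3; n=5 → 6; n=6 → 10; n=7 → 15; n=8 → 21.
Orbitals: 3 + 6 + 10 + 15 + 21 = 55. Including both spin states (m_s = ±1/2) gives 2 × 55 = 110 states.

110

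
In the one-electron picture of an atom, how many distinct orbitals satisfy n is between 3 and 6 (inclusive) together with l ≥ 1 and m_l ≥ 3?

10

Count contributing orbitals for each principal shell:
n=4 → 1; n=5 → 3; n=6 → 6.
Total orbitals: 1 + 3 + 6 = 10.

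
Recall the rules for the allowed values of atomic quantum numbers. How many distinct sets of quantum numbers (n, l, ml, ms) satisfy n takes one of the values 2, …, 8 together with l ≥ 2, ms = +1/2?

175

Per-shell orbital counts meeting the constraint:
n=3 → 5; n=4 → 12; n=5 → 21; n=6 → 32; n=7 → 45; n=8 → 60.
Orbitals: 5 + 12 + 21 + 32 + 45 + 60 = 175. With ms fixed to +1/2 there is one state per orbital, so 175 states.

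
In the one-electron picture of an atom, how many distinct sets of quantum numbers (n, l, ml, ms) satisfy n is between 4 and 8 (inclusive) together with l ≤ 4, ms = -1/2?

116

Go shell by shell, enumerating (l, ml) with l ≤ 4:
n=4 → 16; n=5 → 25; n=6 → 25; n=7 → 25; n=8 → 25.
Orbitals: 16 + 25 + 25 + 25 + 25 = 116. With ms fixed to -1/2 there is one state per orbital, so 116 states.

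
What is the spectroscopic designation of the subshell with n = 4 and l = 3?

4f

l = 3 corresponds to the letter 'f', so the subshell is 4f.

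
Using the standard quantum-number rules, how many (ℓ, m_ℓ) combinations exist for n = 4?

16

The n = 4 shell contains n² = 4² = 16 orbitals.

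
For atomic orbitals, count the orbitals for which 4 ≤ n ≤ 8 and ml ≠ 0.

160

Per-shell orbital counts meeting the constraint:
n=4 → 12; n=5 → 20; n=6 → 30; n=7 → 42; n=8 → 56.
Total orbitals: 12 + 20 + 30 + 42 + 56 = 160.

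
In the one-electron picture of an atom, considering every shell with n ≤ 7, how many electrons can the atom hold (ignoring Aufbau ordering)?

280

Total orbitals = 1² + 2² + 3² + 4² + 5² + 6² + 7² = 140. Doubling for spin gives 280 electrons.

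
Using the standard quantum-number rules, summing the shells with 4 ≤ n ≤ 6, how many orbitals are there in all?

Shell n has n² orbitals: 4²=16 + 5²=25 + 6²=36 = 77 orbitals.

77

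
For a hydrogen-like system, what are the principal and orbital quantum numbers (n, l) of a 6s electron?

n = 6, l = 0

The leading integer gives n = 6; the letter 's' means l = 0.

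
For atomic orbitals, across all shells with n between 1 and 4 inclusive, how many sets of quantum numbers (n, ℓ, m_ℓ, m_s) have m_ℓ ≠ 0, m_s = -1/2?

20

For each n in the range, tally the orbitals obeying m_ℓ ≠ 0:
n=2 → 2; n=3 → 6; n=4 → 12.
Orbitals: 2 + 6 + 12 = 20. With m_s fixed to -1/2 there is one state per orbital, so 20 states.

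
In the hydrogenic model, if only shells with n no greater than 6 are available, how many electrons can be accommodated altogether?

Total orbitals = 1² + 2² + 3² + 4² + 5² + 6² = 91. Doubling for spin gives 182 electrons.

182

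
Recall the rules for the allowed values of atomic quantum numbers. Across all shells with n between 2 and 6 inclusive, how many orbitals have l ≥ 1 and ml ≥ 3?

Work shell by shell — for each n, count the (l, ml) pairs that satisfy l ≥ 1 and ml ≥ 3:
n=4 → 1; n=5 → 3; n=6 → 6.
Total orbitals: 1 + 3 + 6 = 10.

10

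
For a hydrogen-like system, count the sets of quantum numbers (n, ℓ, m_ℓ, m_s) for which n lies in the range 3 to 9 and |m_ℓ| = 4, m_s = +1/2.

30

Work shell by shell — for each n, count the (ℓ, m_ℓ) pairs that satisfy |m_ℓ| = 4:
n=5 → 2; n=6 → 4; n=7 → 6; n=8 → 8; n=9 → 10.
Orbitals: 2 + 4 + 6 + 8 + 10 = 30. With m_s fixed to +1/2 there is one state per orbital, so 30 states.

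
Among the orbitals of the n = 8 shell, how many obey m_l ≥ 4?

10

Go through l = 0, …, 7 (the values permitted for n = 8).
Contributions: l=4 → 1; l=5 → 2; l=6 → 3; l=7 → 4.
Total orbitals: 1 + 2 + 3 + 4 = 10.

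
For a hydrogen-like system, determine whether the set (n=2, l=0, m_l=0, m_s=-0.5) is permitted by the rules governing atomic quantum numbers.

n = 2 is a positive integer. l = 0 satisfies 0 ≤ l ≤ n−1 = 1. m_l = 0 lies in the range −l … +l (here 0). m_s = -1/2 is one of ±1/2.
All four constraints are satisfied.

Yes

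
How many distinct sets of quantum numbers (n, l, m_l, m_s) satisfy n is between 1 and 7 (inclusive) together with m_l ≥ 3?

40

Go shell by shell, enumerating (l, m_l) with m_l ≥ 3:
n=4 → 1; n=5 → 3; n=6 → 6; n=7 → 10.
Orbitals: 1 + 3 + 6 + 10 = 20. Including both spin states (m_s = ±1/2) gives 2 × 20 = 40 states.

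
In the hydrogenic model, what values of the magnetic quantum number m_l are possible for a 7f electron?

The 7f subshell has l = 3, and m_l takes every integer from −l to +l. With l = 3 that gives the 7 values -3, -2, -1, 0, 1, 2, 3.

-3, -2, -1, 0, 1, 2, 3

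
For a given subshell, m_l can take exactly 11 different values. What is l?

l = 5 (h)

m_l ranges over 2l+1 integers, so 2l+1 = 11 ⇒ l = 5.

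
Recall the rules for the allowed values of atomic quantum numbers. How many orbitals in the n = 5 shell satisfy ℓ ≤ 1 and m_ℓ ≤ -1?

1

Go through ℓ = 0, …, 4 (the values permitted for n = 5).
Orbitals with ℓ ≤ 1 and m_ℓ ≤ -1, by ℓ: ℓ=1 → 1.
Total orbitals: 1.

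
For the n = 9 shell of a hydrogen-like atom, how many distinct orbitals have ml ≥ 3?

21

For n = 9, l ranges over 0 … 8.
Per l-value: l=3 → 1; l=4 → 2; l=5 → 3; l=6 → 4; l=7 → 5; l=8 → 6.
Total orbitals: 1 + 2 + 3 + 4 + 5 + 6 = 21.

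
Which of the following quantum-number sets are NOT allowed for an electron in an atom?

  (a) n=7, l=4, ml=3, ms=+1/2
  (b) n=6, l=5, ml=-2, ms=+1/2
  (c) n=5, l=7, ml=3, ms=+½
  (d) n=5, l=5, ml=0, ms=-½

(c) has l = 7 ≥ n = 5, violating 0 ≤ l ≤ n−1.
(d) has l = 5 ≥ n = 5, violating 0 ≤ l ≤ n−1.
The remaining sets (a), (b) satisfy all four rules.

(c) and (d)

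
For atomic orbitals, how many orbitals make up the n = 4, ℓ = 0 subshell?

A subshell has 2ℓ+1 orbitals; with ℓ = 0, that's 1.

1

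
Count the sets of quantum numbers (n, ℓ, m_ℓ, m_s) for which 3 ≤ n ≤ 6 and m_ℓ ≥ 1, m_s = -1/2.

Work shell by shell — for each n, count the (ℓ, m_ℓ) pairs that satisfy m_ℓ ≥ 1:
n=3 → 3; n=4 → 6; n=5 → 10; n=6 → 15.
Orbitals: 3 + 6 + 10 + 15 = 34. With m_s fixed to -1/2 there is one state per orbital, so 34 states.

34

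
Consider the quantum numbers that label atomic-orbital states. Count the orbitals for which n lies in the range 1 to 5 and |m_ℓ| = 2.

12

For each n in the range, tally the orbitals obeying |m_ℓ| = 2:
n=3 → 2; n=4 → 4; n=5 → 6.
Total orbitals: 2 + 4 + 6 = 12.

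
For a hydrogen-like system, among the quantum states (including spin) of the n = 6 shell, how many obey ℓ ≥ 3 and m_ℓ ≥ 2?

The (ℓ, m_ℓ) pairs meeting ℓ ≥ 3 and m_ℓ ≥ 2 give: ℓ=3 → 2; ℓ=4 → 3; ℓ=5 → 4.
Orbitals: 2 + 3 + 4 = 9. Each orbital carries two spin states, so 9 × 2 = 18 states.

18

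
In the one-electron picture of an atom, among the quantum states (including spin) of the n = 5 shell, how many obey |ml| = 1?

With n = 5 the allowed l are 0, 1, …, 4.
Contributions: l=1 → 2; l=2 → 2; l=3 → 2; l=4 → 2.
Orbitals: 2 + 2 + 2 + 2 = 8. Each orbital carries two spin states, so 8 × 2 = 16 states.

16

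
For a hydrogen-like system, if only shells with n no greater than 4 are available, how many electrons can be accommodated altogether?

60

Total orbitals = 1² + 2² + 3² + 4² = 30. Doubling for spin gives 60 electrons.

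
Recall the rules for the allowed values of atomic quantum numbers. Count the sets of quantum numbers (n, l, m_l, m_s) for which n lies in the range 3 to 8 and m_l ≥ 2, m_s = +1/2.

Work shell by shell — for each n, count the (l, m_l) pairs that satisfy m_l ≥ 2:
n=3 → 1; n=4 → 3; n=5 → 6; n=6 → 10; n=7 → 15; n=8 → 21.
Orbitals: 1 + 3 + 6 + 10 + 15 + 21 = 56. With m_s fixed to +1/2 there is one state per orbital, so 56 states.

56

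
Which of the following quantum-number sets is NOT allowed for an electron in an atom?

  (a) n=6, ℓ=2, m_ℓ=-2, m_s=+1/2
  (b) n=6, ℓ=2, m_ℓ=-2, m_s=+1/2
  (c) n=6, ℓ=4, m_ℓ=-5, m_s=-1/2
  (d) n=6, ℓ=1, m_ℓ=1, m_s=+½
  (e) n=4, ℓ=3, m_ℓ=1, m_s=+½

(c) has |m_ℓ| = 5 > ℓ = 4, violating −ℓ ≤ m_ℓ ≤ ℓ.
The remaining sets (a), (b), (d), (e) satisfy all four rules.

(c)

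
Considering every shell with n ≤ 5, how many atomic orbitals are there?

Total orbitals = 1² + 2² + 3² + 4² + 5² = 55.

55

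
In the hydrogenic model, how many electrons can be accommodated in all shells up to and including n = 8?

408

Total orbitals = 1² + 2² + 3² + 4² + 5² + 6² + 7² + 8² = 204. Doubling for spin gives 408 electrons.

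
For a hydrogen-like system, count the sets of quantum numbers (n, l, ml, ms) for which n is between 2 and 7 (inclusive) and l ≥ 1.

266

Work shell by shell — for each n, count the (l, ml) pairs that satisfy l ≥ 1:
n=2 → 3; n=3 → 8; n=4 → 15; n=5 → 24; n=6 → 35; n=7 → 48.
Orbitals: 3 + 8 + 15 + 24 + 35 + 48 = 133. Including both spin states (ms = ±1/2) gives 2 × 133 = 266 states.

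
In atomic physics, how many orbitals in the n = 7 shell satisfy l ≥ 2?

The n = 7 shell has l = 0 through 6; check each.
Contributions: l=2 → 5; l=3 → 7; l=4 → 9; l=5 → 11; l=6 → 13.
Total orbitals: 5 + 7 + 9 + 11 + 13 = 45.

45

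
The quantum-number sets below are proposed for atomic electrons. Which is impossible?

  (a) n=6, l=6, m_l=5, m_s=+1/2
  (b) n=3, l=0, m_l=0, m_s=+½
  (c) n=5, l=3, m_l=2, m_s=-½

(a) has l = 6 ≥ n = 6, violating 0 ≤ l ≤ n−1.
The remaining sets (b), (c) satisfy all four rules.

(a)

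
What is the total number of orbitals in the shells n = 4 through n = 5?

Shell n has n² orbitals: 4²=16 + 5²=25 = 41 orbitals.

41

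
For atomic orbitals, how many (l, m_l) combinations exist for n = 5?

25

The n = 5 shell contains n² = 5² = 25 orbitals.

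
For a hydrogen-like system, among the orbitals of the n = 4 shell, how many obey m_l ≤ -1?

6

With n = 4 the allowed l are 0, 1, …, 3.
The (l, m_l) pairs meeting m_l ≤ -1 give: l=1 → 1; l=2 → 2; l=3 → 3.
Total orbitals: 1 + 2 + 3 = 6.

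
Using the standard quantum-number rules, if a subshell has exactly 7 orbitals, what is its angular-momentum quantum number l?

2l+1 = 7 gives l = 3.

l = 3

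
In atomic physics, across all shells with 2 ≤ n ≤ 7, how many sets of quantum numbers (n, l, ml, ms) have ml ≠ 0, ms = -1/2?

Go shell by shell, enumerating (l, ml) with ml ≠ 0:
n=2 → 2; n=3 → 6; n=4 → 12; n=5 → 20; n=6 → 30; n=7 → 42.
Orbitals: 2 + 6 + 12 + 20 + 30 + 42 = 112. With ms fixed to -1/2 there is one state per orbital, so 112 states.

112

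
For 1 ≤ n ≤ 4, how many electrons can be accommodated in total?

60

Total orbitals = 1² + 2² + 3² + 4² = 30. Doubling for spin gives 60 electrons.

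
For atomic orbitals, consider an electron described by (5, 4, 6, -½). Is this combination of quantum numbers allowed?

The magnetic quantum number must satisfy −ℓ ≤ m_ℓ ≤ ℓ. With ℓ = 4, m_ℓ can only be -4, -3, -2, -1, 0, 1, 2, 3, 4, so m_ℓ = 6 is forbidden.

No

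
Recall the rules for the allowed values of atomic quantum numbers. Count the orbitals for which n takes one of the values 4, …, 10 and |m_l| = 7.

For each n in the range, tally the orbitals obeying |m_l| = 7:
n=8 → 2; n=9 → 4; n=10 → 6.
Total orbitals: 2 + 4 + 6 = 12.

12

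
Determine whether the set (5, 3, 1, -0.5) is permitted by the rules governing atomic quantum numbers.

Valid

n = 5 is a positive integer. l = 3 satisfies 0 ≤ l ≤ n−1 = 4. m_l = 1 lies in the range −l … +l (here −3 … 3). m_s = -1/2 is one of ±1/2.
All four constraints are satisfied.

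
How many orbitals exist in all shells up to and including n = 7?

Total orbitals = 1² + 2² + 3² + 4² + 5² + 6² + 7² = 140.

140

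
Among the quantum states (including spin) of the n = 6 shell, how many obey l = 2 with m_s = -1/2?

Per l-value: l=2 → 5.
Orbitals: 5. With m_s fixed to a single value there is one state per orbital, giving 5 states.

5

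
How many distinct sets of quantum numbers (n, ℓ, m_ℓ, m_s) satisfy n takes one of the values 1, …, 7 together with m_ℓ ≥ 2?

70

For each n in the range, tally the orbitals obeying m_ℓ ≥ 2:
n=3 → 1; n=4 → 3; n=5 → 6; n=6 → 10; n=7 → 15.
Orbitals: 1 + 3 + 6 + 10 + 15 = 35. Including both spin states (m_s = ±1/2) gives 2 × 35 = 70 states.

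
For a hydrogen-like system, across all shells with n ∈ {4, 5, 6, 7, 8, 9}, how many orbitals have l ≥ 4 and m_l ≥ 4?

For each n in the range, tally the orbitals obeying l ≥ 4 and m_l ≥ 4:
n=5 → 1; n=6 → 3; n=7 → 6; n=8 → 10; n=9 → 15.
Total orbitals: 1 + 3 + 6 + 10 + 15 = 35.

35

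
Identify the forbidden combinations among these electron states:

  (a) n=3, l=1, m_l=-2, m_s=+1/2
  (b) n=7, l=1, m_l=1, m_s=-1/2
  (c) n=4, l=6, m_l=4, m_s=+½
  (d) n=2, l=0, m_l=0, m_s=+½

(a) has |m_l| = 2 > l = 1, violating −l ≤ m_l ≤ l.
(c) has l = 6 ≥ n = 4, violating 0 ≤ l ≤ n−1.
The remaining sets (b), (d) satisfy all four rules.

(a) and (c)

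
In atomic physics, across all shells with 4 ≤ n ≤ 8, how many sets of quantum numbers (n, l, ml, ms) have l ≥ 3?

Treat each shell separately and count matching orbitals:
n=4 → 7; n=5 → 16; n=6 → 27; n=7 → 40; n=8 → 55.
Orbitals: 7 + 16 + 27 + 40 + 55 = 145. Including both spin states (ms = ±1/2) gives 2 × 145 = 290 states.

290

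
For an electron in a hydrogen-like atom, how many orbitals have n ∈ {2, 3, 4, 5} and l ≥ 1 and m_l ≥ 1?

Treat each shell separately and count matching orbitals:
n=2 → 1; n=3 → 3; n=4 → 6; n=5 → 10.
Total orbitals: 1 + 3 + 6 + 10 = 20.

20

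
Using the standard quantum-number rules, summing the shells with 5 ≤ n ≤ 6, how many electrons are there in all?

122

Shell n has n² orbitals: 5²=25 + 6²=36 = 61 orbitals.
Two spin states per orbital: 2 × 61 = 122 electrons.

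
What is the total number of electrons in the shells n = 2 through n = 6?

Shell n has n² orbitals: 2²=4 + 3²=9 + 4²=16 + 5²=25 + 6²=36 = 90 orbitals.
Two spin states per orbital: 2 × 90 = 180 electrons.

180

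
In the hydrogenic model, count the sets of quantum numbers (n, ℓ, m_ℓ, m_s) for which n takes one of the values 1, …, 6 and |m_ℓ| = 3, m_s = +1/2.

12

Treat each shell separately and count matching orbitals:
n=4 → 2; n=5 → 4; n=6 → 6.
Orbitals: 2 + 4 + 6 = 12. With m_s fixed to +1/2 there is one state per orbital, so 12 states.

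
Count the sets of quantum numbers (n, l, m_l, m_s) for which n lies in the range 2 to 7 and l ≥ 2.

230

For each n in the range, tally the orbitals obeying l ≥ 2:
n=3 → 5; n=4 → 12; n=5 → 21; n=6 → 32; n=7 → 45.
Orbitals: 5 + 12 + 21 + 32 + 45 = 115. Including both spin states (m_s = ±1/2) gives 2 × 115 = 230 states.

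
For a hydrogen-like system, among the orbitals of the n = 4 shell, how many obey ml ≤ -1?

With n = 4 the allowed l are 0, 1, …, 3.
The (l, ml) pairs meeting ml ≤ -1 give: l=1 → 1; l=2 → 2; l=3 → 3.
Total orbitals: 1 + 2 + 3 = 6.

6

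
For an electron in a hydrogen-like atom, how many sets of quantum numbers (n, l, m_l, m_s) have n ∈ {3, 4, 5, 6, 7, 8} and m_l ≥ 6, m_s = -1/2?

Go shell by shell, enumerating (l, m_l) with m_l ≥ 6:
n=7 → 1; n=8 → 3.
Orbitals: 1 + 3 = 4. With m_s fixed to -1/2 there is one state per orbital, so 4 states.

4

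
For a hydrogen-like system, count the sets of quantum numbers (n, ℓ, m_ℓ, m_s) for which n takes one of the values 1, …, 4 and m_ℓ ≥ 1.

20

Count contributing orbitals for each principal shell:
n=2 → 1; n=3 → 3; n=4 → 6.
Orbitals: 1 + 3 + 6 = 10. Including both spin states (m_s = ±1/2) gives 2 × 10 = 20 states.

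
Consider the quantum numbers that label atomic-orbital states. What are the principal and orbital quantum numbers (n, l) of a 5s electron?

The leading integer gives n = 5; the letter 's' means l = 0.

n = 5, l = 0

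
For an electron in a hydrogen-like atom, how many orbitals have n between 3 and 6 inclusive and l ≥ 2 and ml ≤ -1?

30

Count contributing orbitals for each principal shell:
n=3 → 2; n=4 → 5; n=5 → 9; n=6 → 14.
Total orbitals: 2 + 5 + 9 + 14 = 30.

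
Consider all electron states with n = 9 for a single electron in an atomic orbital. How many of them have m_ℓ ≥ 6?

The n = 9 shell has ℓ = 0 through 8; check each.
Contributions: ℓ=6 → 1; ℓ=7 → 2; ℓ=8 → 3.
Orbitals: 1 + 2 + 3 = 6. Each orbital carries two spin states, so 6 × 2 = 12 states.

12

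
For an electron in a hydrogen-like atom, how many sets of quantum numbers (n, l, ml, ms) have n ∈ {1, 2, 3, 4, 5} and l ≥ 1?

100

Per-shell orbital counts meeting the constraint:
n=2 → 3; n=3 → 8; n=4 → 15; n=5 → 24.
Orbitals: 3 + 8 + 15 + 24 = 50. Including both spin states (ms = ±1/2) gives 2 × 50 = 100 states.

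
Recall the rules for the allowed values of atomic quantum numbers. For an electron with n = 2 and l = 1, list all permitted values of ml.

-1, 0, 1

ml takes every integer from −l to +l. With l = 1 that gives the 3 values -1, 0, 1.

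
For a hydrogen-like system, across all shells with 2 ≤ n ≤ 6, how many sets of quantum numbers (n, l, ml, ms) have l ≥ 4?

For each n in the range, tally the orbitals obeying l ≥ 4:
n=5 → 9; n=6 → 20.
Orbitals: 9 + 20 = 29. Including both spin states (ms = ±1/2) gives 2 × 29 = 58 states.

58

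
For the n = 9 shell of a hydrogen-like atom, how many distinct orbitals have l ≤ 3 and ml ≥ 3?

1

Contributions: l=3 → 1.
Total orbitals: 1.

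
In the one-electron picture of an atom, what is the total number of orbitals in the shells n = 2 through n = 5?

54

Shell n has n² orbitals: 2²=4 + 3²=9 + 4²=16 + 5²=25 = 54 orbitals.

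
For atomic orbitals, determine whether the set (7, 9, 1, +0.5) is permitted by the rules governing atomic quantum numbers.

Not allowed

The orbital quantum number must satisfy 0 ≤ l ≤ n−1. With n = 7 the allowed l values are 0, 1, 2, 3, 4, 5, 6, so l = 9 is out of range.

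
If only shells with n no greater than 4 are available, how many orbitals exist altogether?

30

Total orbitals = 1² + 2² + 3² + 4² = 30.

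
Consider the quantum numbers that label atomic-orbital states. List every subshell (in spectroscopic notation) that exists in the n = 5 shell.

5s, 5p, 5d, 5f, 5g

For n = 5, l runs from 0 to 4. In spectroscopic notation l = 0,1,2,… ↔ s,p,d,f,g,h,i, so the subshells are 5s, 5p, 5d, 5f, 5g.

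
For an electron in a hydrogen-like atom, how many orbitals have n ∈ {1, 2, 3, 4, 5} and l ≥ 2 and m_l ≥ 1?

16

Go shell by shell, enumerating (l, m_l) with l ≥ 2 and m_l ≥ 1:
n=3 → 2; n=4 → 5; n=5 → 9.
Total orbitals: 2 + 5 + 9 = 16.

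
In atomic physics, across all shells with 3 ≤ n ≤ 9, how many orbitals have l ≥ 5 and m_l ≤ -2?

Count contributing orbitals for each principal shell:
n=6 → 4; n=7 → 9; n=8 → 15; n=9 → 22.
Total orbitals: 4 + 9 + 15 + 22 = 50.

50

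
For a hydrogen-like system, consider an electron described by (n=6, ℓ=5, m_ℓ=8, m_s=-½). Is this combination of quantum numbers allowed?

The magnetic quantum number must satisfy −ℓ ≤ m_ℓ ≤ ℓ. With ℓ = 5, m_ℓ can only be -5, -4, -3, -2, -1, 0, 1, 2, 3, 4, 5, so m_ℓ = 8 is forbidden.

Invalid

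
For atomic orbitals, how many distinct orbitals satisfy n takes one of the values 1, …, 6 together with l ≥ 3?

For each n in the range, tally the orbitals obeying l ≥ 3:
n=4 → 7; n=5 → 16; n=6 → 27.
Total orbitals: 7 + 16 + 27 = 50.

50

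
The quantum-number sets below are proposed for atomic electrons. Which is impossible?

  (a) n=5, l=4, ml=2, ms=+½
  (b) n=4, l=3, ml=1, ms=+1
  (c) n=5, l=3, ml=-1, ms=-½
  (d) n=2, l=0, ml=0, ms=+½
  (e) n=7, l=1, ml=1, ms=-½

(b) has ms = +1, but an electron's spin must be ±1/2.
The remaining sets (a), (c), (d), (e) satisfy all four rules.

(b)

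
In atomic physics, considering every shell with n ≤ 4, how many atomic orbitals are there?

Total orbitals = 1² + 2² + 3² + 4² = 30.

30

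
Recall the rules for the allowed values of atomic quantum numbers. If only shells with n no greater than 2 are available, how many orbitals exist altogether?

5

Total orbitals = 1² + 2² = 5.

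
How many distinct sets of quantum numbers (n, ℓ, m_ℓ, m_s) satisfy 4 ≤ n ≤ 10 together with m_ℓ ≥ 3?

Work shell by shell — for each n, count the (ℓ, m_ℓ) pairs that satisfy m_ℓ ≥ 3:
n=4 → 1; n=5 → 3; n=6 → 6; n=7 → 10; n=8 → 15; n=9 → 21; n=10 → 28.
Orbitals: 1 + 3 + 6 + 10 + 15 + 21 + 28 = 84. Including both spin states (m_s = ±1/2) gives 2 × 84 = 168 states.

168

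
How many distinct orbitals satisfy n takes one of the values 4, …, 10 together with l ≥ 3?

308

Count contributing orbitals for each principal shell:
n=4 → 7; n=5 → 16; n=6 → 27; n=7 → 40; n=8 → 55; n=9 → 72; n=10 → 91.
Total orbitals: 7 + 16 + 27 + 40 + 55 + 72 + 91 = 308.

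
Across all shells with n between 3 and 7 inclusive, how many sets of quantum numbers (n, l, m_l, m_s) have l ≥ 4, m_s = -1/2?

Treat each shell separately and count matching orbitals:
n=5 → 9; n=6 → 20; n=7 → 33.
Orbitals: 9 + 20 + 33 = 62. With m_s fixed to -1/2 there is one state per orbital, so 62 states.

62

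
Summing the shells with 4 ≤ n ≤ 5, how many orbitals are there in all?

Shell n has n² orbitals: 4²=16 + 5²=25 = 41 orbitals.

41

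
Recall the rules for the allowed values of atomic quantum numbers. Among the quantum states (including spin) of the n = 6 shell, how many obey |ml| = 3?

Go through l = 0, …, 5 (the values permitted for n = 6).
The (l, ml) pairs meeting |ml| = 3 give: l=3 → 2; l=4 → 2; l=5 → 2.
Orbitals: 2 + 2 + 2 = 6. Each orbital carries two spin states, so 6 × 2 = 12 states.

12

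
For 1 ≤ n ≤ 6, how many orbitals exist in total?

91

Total orbitals = 1² + 2² + 3² + 4² + 5² + 6² = 91.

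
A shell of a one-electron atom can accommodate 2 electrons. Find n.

n = 1

2n² = 2 ⇒ n² = 1 ⇒ n = 1.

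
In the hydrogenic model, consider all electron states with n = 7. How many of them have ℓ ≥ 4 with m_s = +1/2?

The n = 7 shell has ℓ = 0 through 6; check each.
The (ℓ, m_ℓ) pairs meeting ℓ ≥ 4 give: ℓ=4 → 9; ℓ=5 → 11; ℓ=6 → 13.
Orbitals: 9 + 11 + 13 = 33. With m_s fixed to a single value there is one state per orbital, giving 33 states.

33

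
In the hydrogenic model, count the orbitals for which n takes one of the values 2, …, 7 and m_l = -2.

Per-shell orbital counts meeting the constraint:
n=3 → 1; n=4 → 2; n=5 → 3; n=6 → 4; n=7 → 5.
Total orbitals: 1 + 2 + 3 + 4 + 5 = 15.

15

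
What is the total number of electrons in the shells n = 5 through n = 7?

Shell n has n² orbitals: 5²=25 + 6²=36 + 7²=49 = 110 orbitals.
Two spin states per orbital: 2 × 110 = 220 electrons.

220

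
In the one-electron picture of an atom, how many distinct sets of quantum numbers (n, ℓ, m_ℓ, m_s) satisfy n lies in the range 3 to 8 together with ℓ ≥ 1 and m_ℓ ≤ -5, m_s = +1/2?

10

Count contributing orbitals for each principal shell:
n=6 → 1; n=7 → 3; n=8 → 6.
Orbitals: 1 + 3 + 6 = 10. With m_s fixed to +1/2 there is one state per orbital, so 10 states.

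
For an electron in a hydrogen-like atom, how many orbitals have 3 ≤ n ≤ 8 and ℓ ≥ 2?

Work shell by shell — for each n, count the (ℓ, m_ℓ) pairs that satisfy ℓ ≥ 2:
n=3 → 5; n=4 → 12; n=5 → 21; n=6 → 32; n=7 → 45; n=8 → 60.
Total orbitals: 5 + 12 + 21 + 32 + 45 + 60 = 175.

175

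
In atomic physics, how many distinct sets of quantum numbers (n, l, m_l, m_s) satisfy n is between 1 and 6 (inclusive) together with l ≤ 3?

124

Count contributing orbitals for each principal shell:
n=1 → 1; n=2 → 4; n=3 → 9; n=4 → 16; n=5 → 16; n=6 → 16.
Orbitals: 1 + 4 + 9 + 16 + 16 + 16 = 62. Including both spin states (m_s = ±1/2) gives 2 × 62 = 124 states.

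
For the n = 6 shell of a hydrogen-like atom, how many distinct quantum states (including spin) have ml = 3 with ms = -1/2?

The n = 6 shell has l = 0 through 5; check each.
Contributions: l=3 → 1; l=4 → 1; l=5 → 1.
Orbitals: 1 + 1 + 1 = 3. With ms fixed to a single value there is one state per orbital, giving 3 states.

3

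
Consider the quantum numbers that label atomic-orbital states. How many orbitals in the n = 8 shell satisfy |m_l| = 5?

For n = 8, l ranges over 0 … 7.
The (l, m_l) pairs meeting |m_l| = 5 give: l=5 → 2; l=6 → 2; l=7 → 2.
Total orbitals: 2 + 2 + 2 = 6.

6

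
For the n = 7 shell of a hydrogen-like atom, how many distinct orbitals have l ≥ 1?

With n = 7 the allowed l are 0, 1, …, 6.
Contributions: l=1 → 3; l=2 → 5; l=3 → 7; l=4 → 9; l=5 → 11; l=6 → 13.
Total orbitals: 3 + 5 + 7 + 9 + 11 + 13 = 48.

48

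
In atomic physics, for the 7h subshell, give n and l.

n = 7, l = 5

The leading integer gives n = 7; the letter 'h' means l = 5.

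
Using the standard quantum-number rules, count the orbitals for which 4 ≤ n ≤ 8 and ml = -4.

10

Per-shell orbital counts meeting the constraint:
n=5 → 1; n=6 → 2; n=7 → 3; n=8 → 4.
Total orbitals: 1 + 2 + 3 + 4 = 10.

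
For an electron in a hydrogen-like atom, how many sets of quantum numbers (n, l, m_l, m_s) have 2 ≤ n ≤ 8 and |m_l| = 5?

24

Per-shell orbital counts meeting the constraint:
n=6 → 2; n=7 → 4; n=8 → 6.
Orbitals: 2 + 4 + 6 = 12. Including both spin states (m_s = ±1/2) gives 2 × 12 = 24 states.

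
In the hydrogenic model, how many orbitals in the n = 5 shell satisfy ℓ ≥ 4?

9

Go through ℓ = 0, …, 4 (the values permitted for n = 5).
Per ℓ-value: ℓ=4 → 9.
Total orbitals: 9.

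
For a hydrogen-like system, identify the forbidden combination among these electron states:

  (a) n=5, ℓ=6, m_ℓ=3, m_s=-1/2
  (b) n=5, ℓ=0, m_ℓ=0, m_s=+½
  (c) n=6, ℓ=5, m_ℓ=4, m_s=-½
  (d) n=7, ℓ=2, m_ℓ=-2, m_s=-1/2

(a) has ℓ = 6 ≥ n = 5, violating 0 ≤ ℓ ≤ n−1.
The remaining sets (b), (c), (d) satisfy all four rules.

(a)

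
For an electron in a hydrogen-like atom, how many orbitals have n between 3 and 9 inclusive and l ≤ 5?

For each n in the range, tally the orbitals obeying l ≤ 5:
n=3 → 9; n=4 → 16; n=5 → 25; n=6 → 36; n=7 → 36; n=8 → 36; n=9 → 36.
Total orbitals: 9 + 16 + 25 + 36 + 36 + 36 + 36 = 194.

194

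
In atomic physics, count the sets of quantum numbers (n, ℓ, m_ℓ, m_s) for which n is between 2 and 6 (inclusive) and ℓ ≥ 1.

Work shell by shell — for each n, count the (ℓ, m_ℓ) pairs that satisfy ℓ ≥ 1:
n=2 → 3; n=3 → 8; n=4 → 15; n=5 → 24; n=6 → 35.
Orbitals: 3 + 8 + 15 + 24 + 35 = 85. Including both spin states (m_s = ±1/2) gives 2 × 85 = 170 states.

170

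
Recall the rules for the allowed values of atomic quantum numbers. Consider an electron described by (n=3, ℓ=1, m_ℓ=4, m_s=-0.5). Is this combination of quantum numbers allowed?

The magnetic quantum number must satisfy −ℓ ≤ m_ℓ ≤ ℓ. With ℓ = 1, m_ℓ can only be -1, 0, 1, so m_ℓ = 4 is forbidden.

Not allowed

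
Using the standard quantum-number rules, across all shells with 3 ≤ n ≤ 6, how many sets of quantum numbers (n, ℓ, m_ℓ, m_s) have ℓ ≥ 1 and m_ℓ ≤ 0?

Per-shell orbital counts meeting the constraint:
n=3 → 5; n=4 → 9; n=5 → 14; n=6 → 20.
Orbitals: 5 + 9 + 14 + 20 = 48. Including both spin states (m_s = ±1/2) gives 2 × 48 = 96 states.

96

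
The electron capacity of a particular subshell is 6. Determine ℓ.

ℓ = 1

2(2ℓ+1) = 6 ⇒ 2ℓ+1 = 3 ⇒ ℓ = 1.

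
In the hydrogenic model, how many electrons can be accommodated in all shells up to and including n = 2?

10

Total orbitals = 1² + 2² = 5. Doubling for spin gives 10 electrons.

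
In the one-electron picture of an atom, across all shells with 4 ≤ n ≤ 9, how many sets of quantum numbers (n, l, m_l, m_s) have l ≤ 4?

282

Treat each shell separately and count matching orbitals:
n=4 → 16; n=5 → 25; n=6 → 25; n=7 → 25; n=8 → 25; n=9 → 25.
Orbitals: 16 + 25 + 25 + 25 + 25 + 25 = 141. Including both spin states (m_s = ±1/2) gives 2 × 141 = 282 states.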